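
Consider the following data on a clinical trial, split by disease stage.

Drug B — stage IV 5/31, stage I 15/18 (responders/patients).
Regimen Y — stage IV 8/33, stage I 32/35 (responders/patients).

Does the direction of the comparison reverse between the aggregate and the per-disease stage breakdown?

No

Stage IV: Drug B 5/31 = 16.1%, Regimen Y 8/33 = 24.2% → Regimen Y
Stage I: Drug B 15/18 = 83.3%, Regimen Y 32/35 = 91.4% → Regimen Y
Overall: Drug B 20/49 = 40.8%, Regimen Y 40/68 = 58.8% → Regimen Y
Regimen Y wins overall and in every disease group — no reversal.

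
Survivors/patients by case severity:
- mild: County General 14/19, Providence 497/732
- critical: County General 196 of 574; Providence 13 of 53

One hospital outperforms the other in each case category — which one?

Mild: County General 14/19 = 73.7%, Providence 497/732 = 67.9% → County General
Critical: County General 196/574 = 34.1%, Providence 13/53 = 24.5% → County General
County General has the higher rate in both groups.

County General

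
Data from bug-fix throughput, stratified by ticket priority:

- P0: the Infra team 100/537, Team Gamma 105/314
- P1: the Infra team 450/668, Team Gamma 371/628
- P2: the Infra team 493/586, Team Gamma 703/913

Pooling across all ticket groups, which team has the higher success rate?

P0: the Infra team 100/537 = 18.6%, Team Gamma 105/314 = 33.4% → Team Gamma
P1: the Infra team 450/668 = 67.4%, Team Gamma 371/628 = 59.1% → the Infra team
P2: the Infra team 493/586 = 84.1%, Team Gamma 703/913 = 77.0% → the Infra team
Overall: the Infra team 1043/1791 = 58.2%, Team Gamma 1179/1855 = 63.6% → Team Gamma
(Neither sweeps every ticket group, but Team Gamma has the higher pooled rate.)

Team Gamma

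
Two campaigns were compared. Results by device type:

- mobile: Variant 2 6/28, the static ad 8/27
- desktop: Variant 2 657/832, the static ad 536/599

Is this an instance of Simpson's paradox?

No

Mobile: Variant 2 6/28 = 21.4%, the static ad 8/27 = 29.6% → the static ad
Desktop: Variant 2 657/832 = 79.0%, the static ad 536/599 = 89.5% → the static ad
Overall: Variant 2 663/860 = 77.1%, the static ad 544/626 = 86.9% → the static ad
The static ad wins overall and in every device group — no reversal.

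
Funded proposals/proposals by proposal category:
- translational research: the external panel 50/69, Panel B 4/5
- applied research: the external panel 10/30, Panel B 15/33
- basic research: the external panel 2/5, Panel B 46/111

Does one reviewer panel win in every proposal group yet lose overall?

Yes

Translational research: the external panel 50/69 = 72.5%, Panel B 4/5 = 80.0% → Panel B
Applied research: the external panel 10/30 = 33.3%, Panel B 15/33 = 45.5% → Panel B
Basic research: the external panel 2/5 = 40.0%, Panel B 46/111 = 41.4% → Panel B
Overall: the external panel 62/104 = 59.6%, Panel B 65/149 = 43.6% → the external panel
Panel B wins each proposal group but the external panel wins overall — the comparison reverses. Panel B's proposals skew toward basic research, which has a lower base rate.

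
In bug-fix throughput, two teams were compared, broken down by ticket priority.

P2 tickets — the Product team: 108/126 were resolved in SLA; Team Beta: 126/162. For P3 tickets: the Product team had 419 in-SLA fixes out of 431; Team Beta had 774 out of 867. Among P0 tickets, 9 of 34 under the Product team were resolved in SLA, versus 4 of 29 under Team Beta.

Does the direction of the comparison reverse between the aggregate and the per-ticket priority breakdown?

No

P2: the Product team 108/126 = 85.7%, Team Beta 126/162 = 77.8% → the Product team
P3: the Product team 419/431 = 97.2%, Team Beta 774/867 = 89.3% → the Product team
P0: the Product team 9/34 = 26.5%, Team Beta 4/29 = 13.8% → the Product team
Overall: the Product team 536/591 = 90.7%, Team Beta 904/1058 = 85.4% → the Product team
The Product team wins overall and in every ticket group — no reversal.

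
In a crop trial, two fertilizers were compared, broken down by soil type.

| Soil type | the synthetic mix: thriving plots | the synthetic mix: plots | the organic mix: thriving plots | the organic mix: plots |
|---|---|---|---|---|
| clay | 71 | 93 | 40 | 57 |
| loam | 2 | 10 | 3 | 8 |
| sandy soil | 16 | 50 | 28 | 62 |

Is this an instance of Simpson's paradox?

Clay: the synthetic mix 71/93 = 76.3%, the organic mix 40/57 = 70.2% → the synthetic mix
Loam: the synthetic mix 2/10 = 20.0%, the organic mix 3/8 = 37.5% → the organic mix
Sandy soil: the synthetic mix 16/50 = 32.0%, the organic mix 28/62 = 45.2% → the organic mix
Overall: the synthetic mix 89/153 = 58.2%, the organic mix 71/127 = 55.9% → the synthetic mix
Neither sweeps: the synthetic mix wins 1 of 3 groups, the organic mix wins 2. The synthetic mix wins overall but not every group — no Simpson reversal.

No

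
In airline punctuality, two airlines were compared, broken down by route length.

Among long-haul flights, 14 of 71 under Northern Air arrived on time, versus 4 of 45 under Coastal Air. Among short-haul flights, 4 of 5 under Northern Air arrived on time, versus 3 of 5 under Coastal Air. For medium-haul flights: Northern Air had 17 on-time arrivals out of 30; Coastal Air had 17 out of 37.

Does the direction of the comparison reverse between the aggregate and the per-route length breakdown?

No

Long-haul: Northern Air 14/71 = 19.7%, Coastal Air 4/45 = 8.9% → Northern Air
Short-haul: Northern Air 4/5 = 80.0%, Coastal Air 3/5 = 60.0% → Northern Air
Medium-haul: Northern Air 17/30 = 56.7%, Coastal Air 17/37 = 45.9% → Northern Air
Overall: Northern Air 35/106 = 33.0%, Coastal Air 24/87 = 27.6% → Northern Air
Northern Air wins overall and in every route group — no reversal.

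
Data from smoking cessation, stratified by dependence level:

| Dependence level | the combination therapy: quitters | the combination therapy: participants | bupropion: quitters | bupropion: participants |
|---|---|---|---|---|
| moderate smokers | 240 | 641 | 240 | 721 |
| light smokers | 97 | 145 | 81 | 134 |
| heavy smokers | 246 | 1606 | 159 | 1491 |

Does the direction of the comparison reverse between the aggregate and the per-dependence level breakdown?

Moderate smokers: the combination therapy 240/641 = 37.4%, bupropion 240/721 = 33.3% → the combination therapy
Light smokers: the combination therapy 97/145 = 66.9%, bupropion 81/134 = 60.4% → the combination therapy
Heavy smokers: the combination therapy 246/1606 = 15.3%, bupropion 159/1491 = 10.7% → the combination therapy
Overall: the combination therapy 583/2392 = 24.4%, bupropion 480/2346 = 20.5% → the combination therapy
The combination therapy wins overall and in every dependence group — no reversal.

No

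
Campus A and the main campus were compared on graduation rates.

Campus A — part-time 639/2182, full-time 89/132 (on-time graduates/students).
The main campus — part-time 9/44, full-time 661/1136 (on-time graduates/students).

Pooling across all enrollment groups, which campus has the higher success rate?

Part-time: Campus A 639/2182 = 29.3%, the main campus 9/44 = 20.5% → Campus A
Full-time: Campus A 89/132 = 67.4%, the main campus 661/1136 = 58.2% → Campus A
Overall: Campus A 728/2314 = 31.5%, the main campus 670/1180 = 56.8% → the main campus
(Campus A wins every enrollment group but the main campus wins overall — Campus A's students skew toward the low-rate part-time group.)

the main campus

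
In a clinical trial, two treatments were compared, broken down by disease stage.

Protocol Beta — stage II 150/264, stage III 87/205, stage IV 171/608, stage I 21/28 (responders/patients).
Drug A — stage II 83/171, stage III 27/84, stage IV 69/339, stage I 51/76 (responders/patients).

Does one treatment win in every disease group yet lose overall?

Stage II: Protocol Beta 150/264 = 56.8%, Drug A 83/171 = 48.5% → Protocol Beta
Stage III: Protocol Beta 87/205 = 42.4%, Drug A 27/84 = 32.1% → Protocol Beta
Stage IV: Protocol Beta 171/608 = 28.1%, Drug A 69/339 = 20.4% → Protocol Beta
Stage I: Protocol Beta 21/28 = 75.0%, Drug A 51/76 = 67.1% → Protocol Beta
Overall: Protocol Beta 429/1105 = 38.8%, Drug A 230/670 = 34.3% → Protocol Beta
Protocol Beta wins overall and in every disease group — no reversal.

No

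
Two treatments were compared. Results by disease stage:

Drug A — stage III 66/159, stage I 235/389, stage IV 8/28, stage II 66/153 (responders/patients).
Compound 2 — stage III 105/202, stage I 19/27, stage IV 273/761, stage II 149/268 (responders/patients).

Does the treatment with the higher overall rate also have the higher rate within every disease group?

No

Stage III: Drug A 66/159 = 41.5%, Compound 2 105/202 = 52.0% → Compound 2
Stage I: Drug A 235/389 = 60.4%, Compound 2 19/27 = 70.4% → Compound 2
Stage IV: Drug A 8/28 = 28.6%, Compound 2 273/761 = 35.9% → Compound 2
Stage II: Drug A 66/153 = 43.1%, Compound 2 149/268 = 55.6% → Compound 2
Overall: Drug A 375/729 = 51.4%, Compound 2 546/1258 = 43.4% → Drug A
Compound 2 wins each disease group but Drug A wins overall — the comparison reverses. Compound 2's patients skew toward stage IV, which has a lower base rate.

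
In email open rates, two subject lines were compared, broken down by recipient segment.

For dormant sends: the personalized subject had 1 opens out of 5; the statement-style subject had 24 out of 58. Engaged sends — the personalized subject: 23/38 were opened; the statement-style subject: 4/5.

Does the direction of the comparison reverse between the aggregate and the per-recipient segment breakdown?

Dormant: the personalized subject 1/5 = 20.0%, the statement-style subject 24/58 = 41.4% → the statement-style subject
Engaged: the personalized subject 23/38 = 60.5%, the statement-style subject 4/5 = 80.0% → the statement-style subject
Overall: the personalized subject 24/43 = 55.8%, the statement-style subject 28/63 = 44.4% → the personalized subject
The statement-style subject wins each recipient group but the personalized subject wins overall — the comparison reverses. The statement-style subject's sends skew toward dormant, which has a lower base rate.

Yes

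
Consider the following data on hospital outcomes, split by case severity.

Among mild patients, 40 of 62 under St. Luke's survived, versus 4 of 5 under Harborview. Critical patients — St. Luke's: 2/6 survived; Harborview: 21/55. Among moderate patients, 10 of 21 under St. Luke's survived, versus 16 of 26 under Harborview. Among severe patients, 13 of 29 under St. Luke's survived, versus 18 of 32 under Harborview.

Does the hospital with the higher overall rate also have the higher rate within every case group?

Mild: St. Luke's 40/62 = 64.5%, Harborview 4/5 = 80.0% → Harborview
Critical: St. Luke's 2/6 = 33.3%, Harborview 21/55 = 38.2% → Harborview
Moderate: St. Luke's 10/21 = 47.6%, Harborview 16/26 = 61.5% → Harborview
Severe: St. Luke's 13/29 = 44.8%, Harborview 18/32 = 56.2% → Harborview
Overall: St. Luke's 65/118 = 55.1%, Harborview 59/118 = 50.0% → St. Luke's
Harborview wins each case group but St. Luke's wins overall — the comparison reverses. Harborview's patients skew toward critical, which has a lower base rate.

No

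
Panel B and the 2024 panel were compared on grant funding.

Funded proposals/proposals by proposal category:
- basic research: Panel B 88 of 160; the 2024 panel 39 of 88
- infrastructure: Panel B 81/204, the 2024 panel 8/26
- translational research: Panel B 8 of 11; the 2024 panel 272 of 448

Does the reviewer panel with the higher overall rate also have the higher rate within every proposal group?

No

Basic research: Panel B 88/160 = 55.0%, the 2024 panel 39/88 = 44.3% → Panel B
Infrastructure: Panel B 81/204 = 39.7%, the 2024 panel 8/26 = 30.8% → Panel B
Translational research: Panel B 8/11 = 72.7%, the 2024 panel 272/448 = 60.7% → Panel B
Overall: Panel B 177/375 = 47.2%, the 2024 panel 319/562 = 56.8% → the 2024 panel
Panel B wins each proposal group but the 2024 panel wins overall — the comparison reverses. Panel B's proposals skew toward infrastructure, which has a lower base rate.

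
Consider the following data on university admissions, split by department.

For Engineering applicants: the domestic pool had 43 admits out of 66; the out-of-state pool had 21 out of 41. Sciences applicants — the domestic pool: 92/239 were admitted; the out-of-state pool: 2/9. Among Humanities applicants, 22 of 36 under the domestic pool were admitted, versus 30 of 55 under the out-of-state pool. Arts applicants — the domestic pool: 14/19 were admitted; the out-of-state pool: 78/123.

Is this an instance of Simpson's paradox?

Yes

Engineering: the domestic pool 43/66 = 65.2%, the out-of-state pool 21/41 = 51.2% → the domestic pool
Sciences: the domestic pool 92/239 = 38.5%, the out-of-state pool 2/9 = 22.2% → the domestic pool
Humanities: the domestic pool 22/36 = 61.1%, the out-of-state pool 30/55 = 54.5% → the domestic pool
Arts: the domestic pool 14/19 = 73.7%, the out-of-state pool 78/123 = 63.4% → the domestic pool
Overall: the domestic pool 171/360 = 47.5%, the out-of-state pool 131/228 = 57.5% → the out-of-state pool
The domestic pool wins each department group but the out-of-state pool wins overall — the comparison reverses. The domestic pool's applicants skew toward Sciences, which has a lower base rate.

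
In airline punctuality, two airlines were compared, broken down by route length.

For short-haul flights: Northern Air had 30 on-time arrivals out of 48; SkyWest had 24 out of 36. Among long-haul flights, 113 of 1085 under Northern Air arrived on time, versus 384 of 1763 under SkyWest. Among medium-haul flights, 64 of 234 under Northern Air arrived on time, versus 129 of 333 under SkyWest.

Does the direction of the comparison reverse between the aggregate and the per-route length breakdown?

No

Short-haul: Northern Air 30/48 = 62.5%, SkyWest 24/36 = 66.7% → SkyWest
Long-haul: Northern Air 113/1085 = 10.4%, SkyWest 384/1763 = 21.8% → SkyWest
Medium-haul: Northern Air 64/234 = 27.4%, SkyWest 129/333 = 38.7% → SkyWest
Overall: Northern Air 207/1367 = 15.1%, SkyWest 537/2132 = 25.2% → SkyWest
SkyWest wins overall and in every route group — no reversal.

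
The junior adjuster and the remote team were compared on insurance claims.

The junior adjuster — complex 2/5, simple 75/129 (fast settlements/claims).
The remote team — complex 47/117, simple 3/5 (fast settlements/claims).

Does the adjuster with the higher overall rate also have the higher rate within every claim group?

No

Complex: the junior adjuster 2/5 = 40.0%, the remote team 47/117 = 40.2% → the remote team
Simple: the junior adjuster 75/129 = 58.1%, the remote team 3/5 = 60.0% → the remote team
Overall: the junior adjuster 77/134 = 57.5%, the remote team 50/122 = 41.0% → the junior adjuster
The remote team wins each claim group but the junior adjuster wins overall — the comparison reverses. The remote team's claims skew toward complex, which has a lower base rate.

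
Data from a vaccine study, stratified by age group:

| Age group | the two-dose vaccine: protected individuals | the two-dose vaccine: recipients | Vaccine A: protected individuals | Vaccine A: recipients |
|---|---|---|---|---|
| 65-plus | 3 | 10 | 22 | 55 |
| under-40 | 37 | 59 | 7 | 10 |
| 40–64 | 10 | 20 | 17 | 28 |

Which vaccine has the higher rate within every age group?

Vaccine A

65-plus: the two-dose vaccine 3/10 = 30.0%, Vaccine A 22/55 = 40.0% → Vaccine A
Under-40: the two-dose vaccine 37/59 = 62.7%, Vaccine A 7/10 = 70.0% → Vaccine A
40–64: the two-dose vaccine 10/20 = 50.0%, Vaccine A 17/28 = 60.7% → Vaccine A
Vaccine A has the higher rate in all 3 groups.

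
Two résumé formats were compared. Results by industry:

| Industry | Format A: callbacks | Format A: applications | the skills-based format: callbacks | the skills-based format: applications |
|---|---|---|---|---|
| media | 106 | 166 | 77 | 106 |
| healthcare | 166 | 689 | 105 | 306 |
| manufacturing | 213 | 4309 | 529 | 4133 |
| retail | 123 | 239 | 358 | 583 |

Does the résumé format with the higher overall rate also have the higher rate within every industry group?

Yes

Media: Format A 106/166 = 63.9%, the skills-based format 77/106 = 72.6% → the skills-based format
Healthcare: Format A 166/689 = 24.1%, the skills-based format 105/306 = 34.3% → the skills-based format
Manufacturing: Format A 213/4309 = 4.9%, the skills-based format 529/4133 = 12.8% → the skills-based format
Retail: Format A 123/239 = 51.5%, the skills-based format 358/583 = 61.4% → the skills-based format
Overall: Format A 608/5403 = 11.3%, the skills-based format 1069/5128 = 20.8% → the skills-based format
The skills-based format wins overall and in every industry group — no reversal.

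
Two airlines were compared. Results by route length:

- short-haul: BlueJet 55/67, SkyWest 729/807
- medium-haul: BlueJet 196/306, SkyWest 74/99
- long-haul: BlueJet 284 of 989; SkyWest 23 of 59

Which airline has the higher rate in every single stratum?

Short-haul: BlueJet 55/67 = 82.1%, SkyWest 729/807 = 90.3% → SkyWest
Medium-haul: BlueJet 196/306 = 64.1%, SkyWest 74/99 = 74.7% → SkyWest
Long-haul: BlueJet 284/989 = 28.7%, SkyWest 23/59 = 39.0% → SkyWest
SkyWest has the higher rate in all 3 groups.

SkyWest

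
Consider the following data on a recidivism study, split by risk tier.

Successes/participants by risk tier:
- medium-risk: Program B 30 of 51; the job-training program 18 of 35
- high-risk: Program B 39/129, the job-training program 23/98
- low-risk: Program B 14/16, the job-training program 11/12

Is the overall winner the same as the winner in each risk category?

No

Medium-risk: Program B 30/51 = 58.8%, the job-training program 18/35 = 51.4% → Program B
High-risk: Program B 39/129 = 30.2%, the job-training program 23/98 = 23.5% → Program B
Low-risk: Program B 14/16 = 87.5%, the job-training program 11/12 = 91.7% → the job-training program
Overall: Program B 83/196 = 42.3%, the job-training program 52/145 = 35.9% → Program B
Neither sweeps: Program B wins 2 of 3 groups, the job-training program wins 1. Program B wins overall but not every group — no Simpson reversal.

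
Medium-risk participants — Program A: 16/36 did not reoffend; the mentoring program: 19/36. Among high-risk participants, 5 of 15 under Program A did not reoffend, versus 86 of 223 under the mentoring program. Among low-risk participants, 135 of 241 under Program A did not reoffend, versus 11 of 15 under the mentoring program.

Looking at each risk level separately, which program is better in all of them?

Medium-risk: Program A 16/36 = 44.4%, the mentoring program 19/36 = 52.8% → the mentoring program
High-risk: Program A 5/15 = 33.3%, the mentoring program 86/223 = 38.6% → the mentoring program
Low-risk: Program A 135/241 = 56.0%, the mentoring program 11/15 = 73.3% → the mentoring program
The mentoring program has the higher rate in all 3 groups.

the mentoring program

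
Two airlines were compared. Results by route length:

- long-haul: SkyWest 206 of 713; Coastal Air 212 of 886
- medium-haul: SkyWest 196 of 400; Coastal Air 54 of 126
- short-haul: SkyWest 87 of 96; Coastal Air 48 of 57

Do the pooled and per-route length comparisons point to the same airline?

Long-haul: SkyWest 206/713 = 28.9%, Coastal Air 212/886 = 23.9% → SkyWest
Medium-haul: SkyWest 196/400 = 49.0%, Coastal Air 54/126 = 42.9% → SkyWest
Short-haul: SkyWest 87/96 = 90.6%, Coastal Air 48/57 = 84.2% → SkyWest
Overall: SkyWest 489/1209 = 40.4%, Coastal Air 314/1069 = 29.4% → SkyWest
SkyWest wins overall and in every route group — no reversal.

Yes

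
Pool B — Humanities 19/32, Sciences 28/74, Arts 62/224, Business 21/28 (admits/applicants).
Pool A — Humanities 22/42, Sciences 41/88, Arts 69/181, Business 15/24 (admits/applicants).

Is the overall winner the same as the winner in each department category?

No

Humanities: Pool B 19/32 = 59.4%, Pool A 22/42 = 52.4% → Pool B
Sciences: Pool B 28/74 = 37.8%, Pool A 41/88 = 46.6% → Pool A
Arts: Pool B 62/224 = 27.7%, Pool A 69/181 = 38.1% → Pool A
Business: Pool B 21/28 = 75.0%, Pool A 15/24 = 62.5% → Pool B
Overall: Pool B 130/358 = 36.3%, Pool A 147/335 = 43.9% → Pool A
Neither sweeps: Pool B wins 2 of 4 groups, Pool A wins 2. Pool A wins overall but not every group — no Simpson reversal.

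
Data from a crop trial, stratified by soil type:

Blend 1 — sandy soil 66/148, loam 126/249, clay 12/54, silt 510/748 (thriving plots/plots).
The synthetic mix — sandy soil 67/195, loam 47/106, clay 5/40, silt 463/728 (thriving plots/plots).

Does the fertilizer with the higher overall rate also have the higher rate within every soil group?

Sandy soil: Blend 1 66/148 = 44.6%, the synthetic mix 67/195 = 34.4% → Blend 1
Loam: Blend 1 126/249 = 50.6%, the synthetic mix 47/106 = 44.3% → Blend 1
Clay: Blend 1 12/54 = 22.2%, the synthetic mix 5/40 = 12.5% → Blend 1
Silt: Blend 1 510/748 = 68.2%, the synthetic mix 463/728 = 63.6% → Blend 1
Overall: Blend 1 714/1199 = 59.5%, the synthetic mix 582/1069 = 54.4% → Blend 1
Blend 1 wins overall and in every soil group — no reversal.

Yes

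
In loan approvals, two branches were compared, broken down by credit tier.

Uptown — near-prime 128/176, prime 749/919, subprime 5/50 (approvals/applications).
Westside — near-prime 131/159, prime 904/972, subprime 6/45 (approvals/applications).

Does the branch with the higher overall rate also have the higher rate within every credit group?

Yes

Near-prime: Uptown 128/176 = 72.7%, Westside 131/159 = 82.4% → Westside
Prime: Uptown 749/919 = 81.5%, Westside 904/972 = 93.0% → Westside
Subprime: Uptown 5/50 = 10.0%, Westside 6/45 = 13.3% → Westside
Overall: Uptown 882/1145 = 77.0%, Westside 1041/1176 = 88.5% → Westside
Westside wins overall and in every credit group — no reversal.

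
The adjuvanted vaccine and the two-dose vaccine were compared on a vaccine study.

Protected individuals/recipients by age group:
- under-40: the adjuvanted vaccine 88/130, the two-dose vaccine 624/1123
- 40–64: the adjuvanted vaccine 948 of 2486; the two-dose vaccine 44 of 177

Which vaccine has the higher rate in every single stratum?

Under-40: the adjuvanted vaccine 88/130 = 67.7%, the two-dose vaccine 624/1123 = 55.6% → the adjuvanted vaccine
40–64: the adjuvanted vaccine 948/2486 = 38.1%, the two-dose vaccine 44/177 = 24.9% → the adjuvanted vaccine
The adjuvanted vaccine has the higher rate in both groups.

the adjuvanted vaccine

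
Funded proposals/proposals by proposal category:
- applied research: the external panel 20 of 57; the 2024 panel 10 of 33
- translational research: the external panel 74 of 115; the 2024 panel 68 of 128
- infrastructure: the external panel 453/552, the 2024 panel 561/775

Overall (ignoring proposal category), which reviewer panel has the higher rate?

Applied research: the external panel 20/57 = 35.1%, the 2024 panel 10/33 = 30.3% → the external panel
Translational research: the external panel 74/115 = 64.3%, the 2024 panel 68/128 = 53.1% → the external panel
Infrastructure: the external panel 453/552 = 82.1%, the 2024 panel 561/775 = 72.4% → the external panel
Overall: the external panel 547/724 = 75.6%, the 2024 panel 639/936 = 68.3% → the external panel

the external panel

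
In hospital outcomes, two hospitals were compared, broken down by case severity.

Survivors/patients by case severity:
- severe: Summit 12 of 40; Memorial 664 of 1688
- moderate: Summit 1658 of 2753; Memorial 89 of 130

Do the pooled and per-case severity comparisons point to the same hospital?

Severe: Summit 12/40 = 30.0%, Memorial 664/1688 = 39.3% → Memorial
Moderate: Summit 1658/2753 = 60.2%, Memorial 89/130 = 68.5% → Memorial
Overall: Summit 1670/2793 = 59.8%, Memorial 753/1818 = 41.4% → Summit
Memorial wins each case group but Summit wins overall — the comparison reverses. Memorial's patients skew toward severe, which has a lower base rate.

No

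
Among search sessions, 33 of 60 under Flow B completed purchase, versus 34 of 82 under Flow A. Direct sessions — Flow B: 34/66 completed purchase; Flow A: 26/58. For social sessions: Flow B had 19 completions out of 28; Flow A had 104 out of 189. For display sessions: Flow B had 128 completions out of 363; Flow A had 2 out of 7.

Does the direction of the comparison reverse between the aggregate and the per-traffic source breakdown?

Yes

Search: Flow B 33/60 = 55.0%, Flow A 34/82 = 41.5% → Flow B
Direct: Flow B 34/66 = 51.5%, Flow A 26/58 = 44.8% → Flow B
Social: Flow B 19/28 = 67.9%, Flow A 104/189 = 55.0% → Flow B
Display: Flow B 128/363 = 35.3%, Flow A 2/7 = 28.6% → Flow B
Overall: Flow B 214/517 = 41.4%, Flow A 166/336 = 49.4% → Flow A
Flow B wins each traffic group but Flow A wins overall — the comparison reverses. Flow B's sessions skew toward display, which has a lower base rate.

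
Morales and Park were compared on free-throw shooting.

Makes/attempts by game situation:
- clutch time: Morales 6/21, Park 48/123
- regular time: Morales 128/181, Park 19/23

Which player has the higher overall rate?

Morales

Clutch time: Morales 6/21 = 28.6%, Park 48/123 = 39.0% → Park
Regular time: Morales 128/181 = 70.7%, Park 19/23 = 82.6% → Park
Overall: Morales 134/202 = 66.3%, Park 67/146 = 45.9% → Morales
(Park wins every game group but Morales wins overall — Park's attempts skew toward the low-rate clutch time group.)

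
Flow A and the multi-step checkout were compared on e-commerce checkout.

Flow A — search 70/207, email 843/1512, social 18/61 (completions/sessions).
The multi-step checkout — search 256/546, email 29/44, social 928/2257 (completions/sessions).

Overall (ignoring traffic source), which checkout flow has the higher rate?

Search: Flow A 70/207 = 33.8%, the multi-step checkout 256/546 = 46.9% → the multi-step checkout
Email: Flow A 843/1512 = 55.8%, the multi-step checkout 29/44 = 65.9% → the multi-step checkout
Social: Flow A 18/61 = 29.5%, the multi-step checkout 928/2257 = 41.1% → the multi-step checkout
Overall: Flow A 931/1780 = 52.3%, the multi-step checkout 1213/2847 = 42.6% → Flow A
(The multi-step checkout wins every traffic group but Flow A wins overall — the multi-step checkout's sessions skew toward the low-rate social group.)

Flow A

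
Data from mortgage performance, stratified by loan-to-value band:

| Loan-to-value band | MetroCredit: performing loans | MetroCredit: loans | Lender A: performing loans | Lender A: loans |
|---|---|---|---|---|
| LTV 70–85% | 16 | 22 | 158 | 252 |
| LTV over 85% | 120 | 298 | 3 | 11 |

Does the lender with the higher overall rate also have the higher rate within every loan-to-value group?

No

LTV 70–85%: MetroCredit 16/22 = 72.7%, Lender A 158/252 = 62.7% → MetroCredit
LTV over 85%: MetroCredit 120/298 = 40.3%, Lender A 3/11 = 27.3% → MetroCredit
Overall: MetroCredit 136/320 = 42.5%, Lender A 161/263 = 61.2% → Lender A
MetroCredit wins each loan-to-value group but Lender A wins overall — the comparison reverses. MetroCredit's loans skew toward LTV over 85%, which has a lower base rate.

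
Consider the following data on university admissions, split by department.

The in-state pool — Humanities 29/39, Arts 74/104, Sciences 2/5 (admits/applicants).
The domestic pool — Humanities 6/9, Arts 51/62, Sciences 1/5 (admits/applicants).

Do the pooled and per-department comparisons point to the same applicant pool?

Humanities: the in-state pool 29/39 = 74.4%, the domestic pool 6/9 = 66.7% → the in-state pool
Arts: the in-state pool 74/104 = 71.2%, the domestic pool 51/62 = 82.3% → the domestic pool
Sciences: the in-state pool 2/5 = 40.0%, the domestic pool 1/5 = 20.0% → the in-state pool
Overall: the in-state pool 105/148 = 70.9%, the domestic pool 58/76 = 76.3% → the domestic pool
Neither sweeps: the in-state pool wins 2 of 3 groups, the domestic pool wins 1. The domestic pool wins overall but not every group — no Simpson reversal.

No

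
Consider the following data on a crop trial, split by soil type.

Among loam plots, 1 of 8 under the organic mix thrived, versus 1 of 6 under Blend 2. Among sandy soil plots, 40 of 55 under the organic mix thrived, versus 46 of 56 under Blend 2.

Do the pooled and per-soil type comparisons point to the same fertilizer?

Yes

Loam: the organic mix 1/8 = 12.5%, Blend 2 1/6 = 16.7% → Blend 2
Sandy soil: the organic mix 40/55 = 72.7%, Blend 2 46/56 = 82.1% → Blend 2
Overall: the organic mix 41/63 = 65.1%, Blend 2 47/62 = 75.8% → Blend 2
Blend 2 wins overall and in every soil group — no reversal.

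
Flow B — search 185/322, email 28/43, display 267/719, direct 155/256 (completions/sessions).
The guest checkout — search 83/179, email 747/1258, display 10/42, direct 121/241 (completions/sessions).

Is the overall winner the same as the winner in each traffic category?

Search: Flow B 185/322 = 57.5%, the guest checkout 83/179 = 46.4% → Flow B
Email: Flow B 28/43 = 65.1%, the guest checkout 747/1258 = 59.4% → Flow B
Display: Flow B 267/719 = 37.1%, the guest checkout 10/42 = 23.8% → Flow B
Direct: Flow B 155/256 = 60.5%, the guest checkout 121/241 = 50.2% → Flow B
Overall: Flow B 635/1340 = 47.4%, the guest checkout 961/1720 = 55.9% → the guest checkout
Flow B wins each traffic group but the guest checkout wins overall — the comparison reverses. Flow B's sessions skew toward display, which has a lower base rate.

No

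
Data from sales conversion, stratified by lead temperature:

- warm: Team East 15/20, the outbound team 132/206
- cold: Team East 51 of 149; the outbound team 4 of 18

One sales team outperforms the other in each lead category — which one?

Warm: Team East 15/20 = 75.0%, the outbound team 132/206 = 64.1% → Team East
Cold: Team East 51/149 = 34.2%, the outbound team 4/18 = 22.2% → Team East
Team East has the higher rate in both groups.

Team East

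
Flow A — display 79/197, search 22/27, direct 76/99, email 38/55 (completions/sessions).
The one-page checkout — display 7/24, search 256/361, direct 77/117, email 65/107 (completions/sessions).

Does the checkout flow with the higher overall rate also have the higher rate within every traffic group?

Display: Flow A 79/197 = 40.1%, the one-page checkout 7/24 = 29.2% → Flow A
Search: Flow A 22/27 = 81.5%, the one-page checkout 256/361 = 70.9% → Flow A
Direct: Flow A 76/99 = 76.8%, the one-page checkout 77/117 = 65.8% → Flow A
Email: Flow A 38/55 = 69.1%, the one-page checkout 65/107 = 60.7% → Flow A
Overall: Flow A 215/378 = 56.9%, the one-page checkout 405/609 = 66.5% → the one-page checkout
Flow A wins each traffic group but the one-page checkout wins overall — the comparison reverses. Flow A's sessions skew toward display, which has a lower base rate.

No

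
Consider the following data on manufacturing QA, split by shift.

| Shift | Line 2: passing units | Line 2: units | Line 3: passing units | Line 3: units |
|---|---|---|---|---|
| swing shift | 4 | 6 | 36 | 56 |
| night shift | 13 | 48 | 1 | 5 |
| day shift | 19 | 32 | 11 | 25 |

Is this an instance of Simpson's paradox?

Swing shift: Line 2 4/6 = 66.7%, Line 3 36/56 = 64.3% → Line 2
Night shift: Line 2 13/48 = 27.1%, Line 3 1/5 = 20.0% → Line 2
Day shift: Line 2 19/32 = 59.4%, Line 3 11/25 = 44.0% → Line 2
Overall: Line 2 36/86 = 41.9%, Line 3 48/86 = 55.8% → Line 3
Line 2 wins each shift group but Line 3 wins overall — the comparison reverses. Line 2's units skew toward night shift, which has a lower base rate.

Yes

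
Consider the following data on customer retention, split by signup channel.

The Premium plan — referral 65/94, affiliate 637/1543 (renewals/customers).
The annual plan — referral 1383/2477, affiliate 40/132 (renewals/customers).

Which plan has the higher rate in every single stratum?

the Premium plan

Referral: the Premium plan 65/94 = 69.1%, the annual plan 1383/2477 = 55.8% → the Premium plan
Affiliate: the Premium plan 637/1543 = 41.3%, the annual plan 40/132 = 30.3% → the Premium plan
The Premium plan has the higher rate in both groups.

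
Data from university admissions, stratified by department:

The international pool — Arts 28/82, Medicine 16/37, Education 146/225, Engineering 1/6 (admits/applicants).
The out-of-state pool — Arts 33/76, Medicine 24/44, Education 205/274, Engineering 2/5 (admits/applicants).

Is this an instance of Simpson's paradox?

Arts: the international pool 28/82 = 34.1%, the out-of-state pool 33/76 = 43.4% → the out-of-state pool
Medicine: the international pool 16/37 = 43.2%, the out-of-state pool 24/44 = 54.5% → the out-of-state pool
Education: the international pool 146/225 = 64.9%, the out-of-state pool 205/274 = 74.8% → the out-of-state pool
Engineering: the international pool 1/6 = 16.7%, the out-of-state pool 2/5 = 40.0% → the out-of-state pool
Overall: the international pool 191/350 = 54.6%, the out-of-state pool 264/399 = 66.2% → the out-of-state pool
The out-of-state pool wins overall and in every department group — no reversal.

No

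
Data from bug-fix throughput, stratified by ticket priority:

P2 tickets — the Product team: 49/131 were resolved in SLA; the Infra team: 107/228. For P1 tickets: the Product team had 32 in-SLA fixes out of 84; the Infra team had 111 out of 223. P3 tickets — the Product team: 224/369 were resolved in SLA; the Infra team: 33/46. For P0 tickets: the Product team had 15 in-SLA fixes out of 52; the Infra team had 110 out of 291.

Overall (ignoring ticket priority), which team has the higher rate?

P2: the Product team 49/131 = 37.4%, the Infra team 107/228 = 46.9% → the Infra team
P1: the Product team 32/84 = 38.1%, the Infra team 111/223 = 49.8% → the Infra team
P3: the Product team 224/369 = 60.7%, the Infra team 33/46 = 71.7% → the Infra team
P0: the Product team 15/52 = 28.8%, the Infra team 110/291 = 37.8% → the Infra team
Overall: the Product team 320/636 = 50.3%, the Infra team 361/788 = 45.8% → the Product team
(The Infra team wins every ticket group but the Product team wins overall — the Infra team's tickets skew toward the low-rate P0 group.)

the Product team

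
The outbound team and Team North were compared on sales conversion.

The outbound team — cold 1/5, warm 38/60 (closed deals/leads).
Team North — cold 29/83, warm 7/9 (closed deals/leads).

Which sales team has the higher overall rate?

Cold: the outbound team 1/5 = 20.0%, Team North 29/83 = 34.9% → Team North
Warm: the outbound team 38/60 = 63.3%, Team North 7/9 = 77.8% → Team North
Overall: the outbound team 39/65 = 60.0%, Team North 36/92 = 39.1% → the outbound team
(Team North wins every lead group but the outbound team wins overall — Team North's leads skew toward the low-rate cold group.)

the outbound team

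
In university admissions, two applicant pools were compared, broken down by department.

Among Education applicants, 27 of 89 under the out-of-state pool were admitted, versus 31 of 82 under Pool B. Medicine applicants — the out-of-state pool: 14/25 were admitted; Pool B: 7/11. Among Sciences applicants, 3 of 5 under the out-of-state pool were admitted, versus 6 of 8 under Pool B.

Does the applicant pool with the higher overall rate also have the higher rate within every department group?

Education: the out-of-state pool 27/89 = 30.3%, Pool B 31/82 = 37.8% → Pool B
Medicine: the out-of-state pool 14/25 = 56.0%, Pool B 7/11 = 63.6% → Pool B
Sciences: the out-of-state pool 3/5 = 60.0%, Pool B 6/8 = 75.0% → Pool B
Overall: the out-of-state pool 44/119 = 37.0%, Pool B 44/101 = 43.6% → Pool B
Pool B wins overall and in every department group — no reversal.

Yes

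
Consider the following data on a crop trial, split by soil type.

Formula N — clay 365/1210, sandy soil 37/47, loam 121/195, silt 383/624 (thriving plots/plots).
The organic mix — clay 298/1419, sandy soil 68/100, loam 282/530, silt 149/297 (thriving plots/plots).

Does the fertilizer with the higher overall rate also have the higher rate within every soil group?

Clay: Formula N 365/1210 = 30.2%, the organic mix 298/1419 = 21.0% → Formula N
Sandy soil: Formula N 37/47 = 78.7%, the organic mix 68/100 = 68.0% → Formula N
Loam: Formula N 121/195 = 62.1%, the organic mix 282/530 = 53.2% → Formula N
Silt: Formula N 383/624 = 61.4%, the organic mix 149/297 = 50.2% → Formula N
Overall: Formula N 906/2076 = 43.6%, the organic mix 797/2346 = 34.0% → Formula N
Formula N wins overall and in every soil group — no reversal.

Yes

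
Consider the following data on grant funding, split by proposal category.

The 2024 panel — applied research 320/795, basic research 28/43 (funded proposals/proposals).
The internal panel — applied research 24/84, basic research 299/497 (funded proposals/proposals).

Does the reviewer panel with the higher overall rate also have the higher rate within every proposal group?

Applied research: the 2024 panel 320/795 = 40.3%, the internal panel 24/84 = 28.6% → the 2024 panel
Basic research: the 2024 panel 28/43 = 65.1%, the internal panel 299/497 = 60.2% → the 2024 panel
Overall: the 2024 panel 348/838 = 41.5%, the internal panel 323/581 = 55.6% → the internal panel
The 2024 panel wins each proposal group but the internal panel wins overall — the comparison reverses. The 2024 panel's proposals skew toward applied research, which has a lower base rate.

No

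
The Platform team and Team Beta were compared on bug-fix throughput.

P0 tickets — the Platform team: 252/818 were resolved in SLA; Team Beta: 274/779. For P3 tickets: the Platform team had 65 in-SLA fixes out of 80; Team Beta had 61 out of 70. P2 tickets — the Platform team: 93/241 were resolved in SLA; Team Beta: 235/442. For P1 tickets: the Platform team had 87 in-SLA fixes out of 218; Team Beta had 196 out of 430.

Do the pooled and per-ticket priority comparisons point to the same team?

Yes

P0: the Platform team 252/818 = 30.8%, Team Beta 274/779 = 35.2% → Team Beta
P3: the Platform team 65/80 = 81.2%, Team Beta 61/70 = 87.1% → Team Beta
P2: the Platform team 93/241 = 38.6%, Team Beta 235/442 = 53.2% → Team Beta
P1: the Platform team 87/218 = 39.9%, Team Beta 196/430 = 45.6% → Team Beta
Overall: the Platform team 497/1357 = 36.6%, Team Beta 766/1721 = 44.5% → Team Beta
Team Beta wins overall and in every ticket group — no reversal.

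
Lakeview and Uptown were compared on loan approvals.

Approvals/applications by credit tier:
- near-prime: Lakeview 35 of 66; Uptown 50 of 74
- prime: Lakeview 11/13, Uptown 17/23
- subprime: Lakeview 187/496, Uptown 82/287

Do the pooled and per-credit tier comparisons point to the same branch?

No

Near-prime: Lakeview 35/66 = 53.0%, Uptown 50/74 = 67.6% → Uptown
Prime: Lakeview 11/13 = 84.6%, Uptown 17/23 = 73.9% → Lakeview
Subprime: Lakeview 187/496 = 37.7%, Uptown 82/287 = 28.6% → Lakeview
Overall: Lakeview 233/575 = 40.5%, Uptown 149/384 = 38.8% → Lakeview
Neither sweeps: Lakeview wins 2 of 3 groups, Uptown wins 1. Lakeview wins overall but not every group — no Simpson reversal.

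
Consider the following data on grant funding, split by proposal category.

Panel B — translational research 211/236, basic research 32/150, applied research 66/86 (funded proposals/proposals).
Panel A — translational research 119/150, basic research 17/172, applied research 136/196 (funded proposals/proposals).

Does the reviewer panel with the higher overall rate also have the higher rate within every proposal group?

Yes

Translational research: Panel B 211/236 = 89.4%, Panel A 119/150 = 79.3% → Panel B
Basic research: Panel B 32/150 = 21.3%, Panel A 17/172 = 9.9% → Panel B
Applied research: Panel B 66/86 = 76.7%, Panel A 136/196 = 69.4% → Panel B
Overall: Panel B 309/472 = 65.5%, Panel A 272/518 = 52.5% → Panel B
Panel B wins overall and in every proposal group — no reversal.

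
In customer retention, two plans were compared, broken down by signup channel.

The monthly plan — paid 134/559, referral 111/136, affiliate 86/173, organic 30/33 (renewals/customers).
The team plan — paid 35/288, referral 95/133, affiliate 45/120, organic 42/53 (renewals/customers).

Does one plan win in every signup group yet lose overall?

No

Paid: the monthly plan 134/559 = 24.0%, the team plan 35/288 = 12.2% → the monthly plan
Referral: the monthly plan 111/136 = 81.6%, the team plan 95/133 = 71.4% → the monthly plan
Affiliate: the monthly plan 86/173 = 49.7%, the team plan 45/120 = 37.5% → the monthly plan
Organic: the monthly plan 30/33 = 90.9%, the team plan 42/53 = 79.2% → the monthly plan
Overall: the monthly plan 361/901 = 40.1%, the team plan 217/594 = 36.5% → the monthly plan
The monthly plan wins overall and in every signup group — no reversal.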